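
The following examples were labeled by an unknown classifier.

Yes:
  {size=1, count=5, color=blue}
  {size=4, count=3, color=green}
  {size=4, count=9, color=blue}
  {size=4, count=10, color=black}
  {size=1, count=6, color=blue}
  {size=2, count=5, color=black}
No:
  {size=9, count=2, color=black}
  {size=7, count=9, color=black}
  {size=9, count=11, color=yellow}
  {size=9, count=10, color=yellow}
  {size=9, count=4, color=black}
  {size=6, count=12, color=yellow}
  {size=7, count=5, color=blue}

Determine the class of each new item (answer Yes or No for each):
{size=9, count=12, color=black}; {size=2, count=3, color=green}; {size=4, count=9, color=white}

No, Yes, Yes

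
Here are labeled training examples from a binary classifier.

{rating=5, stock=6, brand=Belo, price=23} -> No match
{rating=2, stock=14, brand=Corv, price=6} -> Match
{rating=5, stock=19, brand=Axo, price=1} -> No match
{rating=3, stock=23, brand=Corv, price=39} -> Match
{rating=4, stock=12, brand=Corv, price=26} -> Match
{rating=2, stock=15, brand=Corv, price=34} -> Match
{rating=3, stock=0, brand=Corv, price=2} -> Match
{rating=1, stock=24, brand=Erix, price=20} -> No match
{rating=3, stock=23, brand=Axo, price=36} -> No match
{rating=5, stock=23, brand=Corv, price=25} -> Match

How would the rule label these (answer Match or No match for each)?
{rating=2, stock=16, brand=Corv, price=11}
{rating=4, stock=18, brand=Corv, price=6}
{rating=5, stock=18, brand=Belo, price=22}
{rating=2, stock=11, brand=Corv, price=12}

The distinguishing property — brand is Corv — holds for all the 'Match' cases and none of the 'No match' cases.
{rating=2, stock=16, brand=Corv, price=11} → brand is Corv → Match.
{rating=4, stock=18, brand=Corv, price=6} → brand is Corv → Match.
{rating=5, stock=18, brand=Belo, price=22} → brand is Belo → No match.
{rating=2, stock=11, brand=Corv, price=12} → brand is Corv → Match.

Match, Match, No match, Match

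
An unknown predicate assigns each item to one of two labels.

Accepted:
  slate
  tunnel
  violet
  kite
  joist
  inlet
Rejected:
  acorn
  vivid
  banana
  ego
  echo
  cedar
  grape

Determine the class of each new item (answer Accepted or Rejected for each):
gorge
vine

Rejected, Rejected

'Accepted' ⟺ contains 't'.
gorge: no 't' — lacks this property, so Rejected. vine: no 't' — lacks this property, so Rejected.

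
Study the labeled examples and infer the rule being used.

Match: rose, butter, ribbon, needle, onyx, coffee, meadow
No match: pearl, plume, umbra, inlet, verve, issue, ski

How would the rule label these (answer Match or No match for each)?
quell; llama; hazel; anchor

No match, No match, No match, Match

The distinguishing property — even length — holds for all the 'Match' cases and none of the 'No match' cases.
quell: length 5, does not fit → No match.
llama: length 5, does not fit → No match.
hazel: length 5, does not fit → No match.
anchor: length 6, passes → Match.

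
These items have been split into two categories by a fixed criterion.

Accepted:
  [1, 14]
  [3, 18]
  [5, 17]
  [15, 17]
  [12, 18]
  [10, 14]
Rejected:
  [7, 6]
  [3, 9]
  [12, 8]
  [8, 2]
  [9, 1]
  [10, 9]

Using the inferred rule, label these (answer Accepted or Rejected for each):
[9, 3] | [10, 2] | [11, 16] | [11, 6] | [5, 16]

Rejected, Rejected, Accepted, Rejected, Accepted

The rule appears to be: second ≥ 10.
[9, 3] — second 3, hence Rejected. [10, 2] — second 2, hence Rejected. [11, 16] — second 16, hence Accepted. [11, 6] — second 6, hence Rejected. [5, 16] — second 16, hence Accepted.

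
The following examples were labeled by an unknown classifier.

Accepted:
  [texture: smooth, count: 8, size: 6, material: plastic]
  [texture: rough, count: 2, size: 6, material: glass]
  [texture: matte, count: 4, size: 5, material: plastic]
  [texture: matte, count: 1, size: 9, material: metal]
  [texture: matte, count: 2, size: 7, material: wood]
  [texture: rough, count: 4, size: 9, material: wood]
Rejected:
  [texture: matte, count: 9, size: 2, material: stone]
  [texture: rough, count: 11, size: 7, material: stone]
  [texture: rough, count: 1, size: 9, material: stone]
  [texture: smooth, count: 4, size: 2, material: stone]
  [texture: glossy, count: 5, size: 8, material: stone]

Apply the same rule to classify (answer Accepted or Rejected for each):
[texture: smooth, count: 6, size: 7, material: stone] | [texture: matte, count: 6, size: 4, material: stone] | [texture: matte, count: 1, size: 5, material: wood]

The rule appears to be: material is not stone.
[texture: smooth, count: 6, size: 7, material: stone] — material is stone, hence Rejected.
[texture: matte, count: 6, size: 4, material: stone] — material is stone, hence Rejected.
[texture: matte, count: 1, size: 5, material: wood] — material is wood, hence Accepted.

Rejected, Rejected, Accepted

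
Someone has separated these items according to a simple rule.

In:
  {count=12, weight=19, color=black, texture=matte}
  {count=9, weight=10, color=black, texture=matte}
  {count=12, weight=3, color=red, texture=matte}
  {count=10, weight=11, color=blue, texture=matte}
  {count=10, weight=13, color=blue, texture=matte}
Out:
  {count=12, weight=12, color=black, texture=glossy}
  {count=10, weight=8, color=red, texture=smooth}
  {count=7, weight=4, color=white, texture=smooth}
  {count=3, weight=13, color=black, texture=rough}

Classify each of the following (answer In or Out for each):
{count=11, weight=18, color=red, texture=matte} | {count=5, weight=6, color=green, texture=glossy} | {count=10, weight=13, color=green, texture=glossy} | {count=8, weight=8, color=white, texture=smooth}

One predicate separates the groups cleanly: texture is matte.

In, Out, Out, Out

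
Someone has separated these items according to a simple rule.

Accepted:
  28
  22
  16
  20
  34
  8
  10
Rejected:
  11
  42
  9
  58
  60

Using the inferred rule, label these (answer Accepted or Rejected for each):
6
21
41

Accepted, Rejected, Rejected

The rule appears to be: even AND at most 34.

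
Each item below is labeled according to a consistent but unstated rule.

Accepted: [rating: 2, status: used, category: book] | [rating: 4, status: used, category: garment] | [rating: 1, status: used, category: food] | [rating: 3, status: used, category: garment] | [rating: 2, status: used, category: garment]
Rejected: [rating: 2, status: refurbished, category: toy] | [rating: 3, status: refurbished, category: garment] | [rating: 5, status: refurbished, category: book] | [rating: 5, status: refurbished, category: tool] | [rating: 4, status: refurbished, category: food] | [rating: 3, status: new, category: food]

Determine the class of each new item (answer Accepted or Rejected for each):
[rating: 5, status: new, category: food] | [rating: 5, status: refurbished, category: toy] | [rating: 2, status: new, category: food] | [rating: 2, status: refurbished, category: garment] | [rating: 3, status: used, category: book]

The common property of the 'Accepted' items is: status is used. No 'Rejected' item has it.

Rejected, Rejected, Rejected, Rejected, Accepted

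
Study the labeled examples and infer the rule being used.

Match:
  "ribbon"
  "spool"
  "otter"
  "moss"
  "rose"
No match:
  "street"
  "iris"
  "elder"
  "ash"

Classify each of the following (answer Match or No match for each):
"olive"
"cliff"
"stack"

Match, No match, No match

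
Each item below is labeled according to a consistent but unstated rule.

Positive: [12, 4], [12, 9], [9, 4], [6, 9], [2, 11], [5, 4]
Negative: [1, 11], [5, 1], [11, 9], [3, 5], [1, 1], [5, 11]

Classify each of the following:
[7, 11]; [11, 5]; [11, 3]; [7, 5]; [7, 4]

Negative, Negative, Negative, Negative, Positive

The distinguishing property — product is even — holds for all the 'Positive' cases and none of the 'Negative' cases.
[7, 11] → 7·11 = 77 → Negative.
[11, 5] → 11·5 = 55 → Negative.
[11, 3] → 11·3 = 33 → Negative.
[7, 5] → 7·5 = 35 → Negative.
[7, 4] → 7·4 = 28 → Positive.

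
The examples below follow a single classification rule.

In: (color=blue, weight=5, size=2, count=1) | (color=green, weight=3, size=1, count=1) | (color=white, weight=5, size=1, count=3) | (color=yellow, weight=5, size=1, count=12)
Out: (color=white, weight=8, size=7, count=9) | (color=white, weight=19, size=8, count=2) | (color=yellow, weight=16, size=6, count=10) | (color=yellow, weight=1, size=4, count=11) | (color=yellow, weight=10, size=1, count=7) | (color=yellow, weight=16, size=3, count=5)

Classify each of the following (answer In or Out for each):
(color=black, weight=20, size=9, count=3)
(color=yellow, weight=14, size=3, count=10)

All 'In' examples share one property — weight ≤ 5 AND size ≤ 2 — and every 'Out' example lacks it.
(color=black, weight=20, size=9, count=3): weight = 20, size = 9 — lacks this property, so Out. (color=yellow, weight=14, size=3, count=10): weight = 14, size = 3 — lacks this property, so Out.

Out, Out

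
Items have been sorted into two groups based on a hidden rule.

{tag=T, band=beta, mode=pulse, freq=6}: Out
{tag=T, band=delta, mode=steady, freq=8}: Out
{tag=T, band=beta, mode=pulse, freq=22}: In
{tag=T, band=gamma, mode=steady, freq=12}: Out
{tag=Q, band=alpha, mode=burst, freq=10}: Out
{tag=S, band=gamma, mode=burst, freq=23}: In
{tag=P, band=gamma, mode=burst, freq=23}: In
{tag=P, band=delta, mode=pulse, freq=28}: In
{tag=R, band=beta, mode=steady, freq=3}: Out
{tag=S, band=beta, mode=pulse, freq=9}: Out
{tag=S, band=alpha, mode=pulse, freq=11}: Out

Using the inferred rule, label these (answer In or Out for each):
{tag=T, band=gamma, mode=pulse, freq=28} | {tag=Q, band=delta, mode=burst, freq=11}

In, Out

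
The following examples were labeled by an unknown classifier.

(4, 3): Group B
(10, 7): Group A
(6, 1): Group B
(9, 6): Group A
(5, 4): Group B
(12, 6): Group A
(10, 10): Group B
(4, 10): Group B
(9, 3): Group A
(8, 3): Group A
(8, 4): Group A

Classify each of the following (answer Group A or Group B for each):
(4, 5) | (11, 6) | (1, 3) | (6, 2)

Group B, Group A, Group B, Group B

The distinguishing property — first > second AND sum ≥ 11 — holds for all the 'Group A' cases and none of the 'Group B' cases.
(4, 5): Group B (4 < 5, 4+5 = 9).
(11, 6): Group A (11 > 6, 11+6 = 17).
(1, 3): Group B (1 < 3, 1+3 = 4).
(6, 2): Group B (6 > 2, 6+2 = 8).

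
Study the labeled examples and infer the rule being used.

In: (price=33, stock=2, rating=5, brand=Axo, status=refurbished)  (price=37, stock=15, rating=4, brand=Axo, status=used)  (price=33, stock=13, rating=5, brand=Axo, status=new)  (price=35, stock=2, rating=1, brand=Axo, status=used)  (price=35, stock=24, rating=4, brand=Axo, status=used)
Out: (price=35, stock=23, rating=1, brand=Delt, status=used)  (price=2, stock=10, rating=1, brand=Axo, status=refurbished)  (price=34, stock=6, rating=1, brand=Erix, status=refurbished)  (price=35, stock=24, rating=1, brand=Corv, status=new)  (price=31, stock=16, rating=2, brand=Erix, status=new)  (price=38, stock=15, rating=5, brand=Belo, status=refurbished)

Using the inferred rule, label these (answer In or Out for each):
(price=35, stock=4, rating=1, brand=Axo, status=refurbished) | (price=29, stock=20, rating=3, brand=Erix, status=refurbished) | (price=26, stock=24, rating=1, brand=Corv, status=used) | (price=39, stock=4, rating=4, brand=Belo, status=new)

The classifier is using: brand is Axo AND price ≥ 31.
(price=35, stock=4, rating=1, brand=Axo, status=refurbished): In (brand is Axo, price = 35).
(price=29, stock=20, rating=3, brand=Erix, status=refurbished): Out (brand is Erix, price = 29).
(price=26, stock=24, rating=1, brand=Corv, status=used): Out (brand is Corv, price = 26).
(price=39, stock=4, rating=4, brand=Belo, status=new): Out (brand is Belo, price = 39).

In, Out, Out, Out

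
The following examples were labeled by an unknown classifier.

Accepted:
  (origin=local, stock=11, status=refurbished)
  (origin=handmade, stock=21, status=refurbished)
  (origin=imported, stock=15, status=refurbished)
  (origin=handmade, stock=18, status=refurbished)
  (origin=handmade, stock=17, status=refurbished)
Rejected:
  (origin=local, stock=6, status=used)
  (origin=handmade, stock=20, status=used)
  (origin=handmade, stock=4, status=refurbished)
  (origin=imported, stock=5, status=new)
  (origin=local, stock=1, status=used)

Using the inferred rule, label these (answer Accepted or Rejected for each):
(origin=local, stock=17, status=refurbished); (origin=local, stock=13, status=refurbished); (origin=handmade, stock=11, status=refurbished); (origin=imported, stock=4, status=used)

Accepted, Accepted, Accepted, Rejected

'Accepted' ⟺ status is refurbished AND stock ≥ 5.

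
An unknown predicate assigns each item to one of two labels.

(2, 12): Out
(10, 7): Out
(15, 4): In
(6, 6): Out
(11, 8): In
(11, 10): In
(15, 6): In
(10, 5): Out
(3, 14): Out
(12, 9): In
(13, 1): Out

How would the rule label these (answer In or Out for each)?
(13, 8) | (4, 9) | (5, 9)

In, Out, Out

A rule that fits every label: sum ≥ 19 — true of each 'In' example, false of each 'Out' one.
(13, 8) → 13+8 = 21 → In. (4, 9) → 4+9 = 13 → Out. (5, 9) → 5+9 = 14 → Out.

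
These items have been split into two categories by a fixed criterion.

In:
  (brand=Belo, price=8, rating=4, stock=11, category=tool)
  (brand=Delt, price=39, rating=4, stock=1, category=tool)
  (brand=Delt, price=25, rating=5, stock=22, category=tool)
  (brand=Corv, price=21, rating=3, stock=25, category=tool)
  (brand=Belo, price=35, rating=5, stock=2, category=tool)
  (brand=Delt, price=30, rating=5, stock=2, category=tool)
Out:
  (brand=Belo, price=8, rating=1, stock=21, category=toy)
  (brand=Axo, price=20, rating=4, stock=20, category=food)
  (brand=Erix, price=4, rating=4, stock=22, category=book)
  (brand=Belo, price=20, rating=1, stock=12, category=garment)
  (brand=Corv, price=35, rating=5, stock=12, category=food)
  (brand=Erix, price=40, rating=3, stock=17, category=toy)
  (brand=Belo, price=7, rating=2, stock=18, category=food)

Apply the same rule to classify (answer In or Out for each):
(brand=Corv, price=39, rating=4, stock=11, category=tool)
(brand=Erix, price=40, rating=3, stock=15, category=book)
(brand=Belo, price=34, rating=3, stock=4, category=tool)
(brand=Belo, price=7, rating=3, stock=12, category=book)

Comparing the two groups points to one rule — category is tool.
In: (brand=Corv, price=39, rating=4, stock=11, category=tool), since category is tool.
Out: (brand=Erix, price=40, rating=3, stock=15, category=book), since category is book.
In: (brand=Belo, price=34, rating=3, stock=4, category=tool), since category is tool.
Out: (brand=Belo, price=7, rating=3, stock=12, category=book), since category is book.

In, Out, In, Out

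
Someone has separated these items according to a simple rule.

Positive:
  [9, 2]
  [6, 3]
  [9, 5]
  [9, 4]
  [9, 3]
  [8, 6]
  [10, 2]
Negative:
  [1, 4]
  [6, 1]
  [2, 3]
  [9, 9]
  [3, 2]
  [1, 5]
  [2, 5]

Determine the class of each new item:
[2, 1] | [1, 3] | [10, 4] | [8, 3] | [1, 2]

Rule: first > second AND sum ≥ 9. This holds for each 'Positive' example and fails for each 'Negative' one.

Negative, Negative, Positive, Positive, Negative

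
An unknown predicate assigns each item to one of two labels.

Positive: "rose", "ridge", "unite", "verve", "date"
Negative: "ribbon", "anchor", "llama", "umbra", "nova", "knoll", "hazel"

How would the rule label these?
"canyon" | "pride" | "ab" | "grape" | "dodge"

Negative, Positive, Negative, Positive, Positive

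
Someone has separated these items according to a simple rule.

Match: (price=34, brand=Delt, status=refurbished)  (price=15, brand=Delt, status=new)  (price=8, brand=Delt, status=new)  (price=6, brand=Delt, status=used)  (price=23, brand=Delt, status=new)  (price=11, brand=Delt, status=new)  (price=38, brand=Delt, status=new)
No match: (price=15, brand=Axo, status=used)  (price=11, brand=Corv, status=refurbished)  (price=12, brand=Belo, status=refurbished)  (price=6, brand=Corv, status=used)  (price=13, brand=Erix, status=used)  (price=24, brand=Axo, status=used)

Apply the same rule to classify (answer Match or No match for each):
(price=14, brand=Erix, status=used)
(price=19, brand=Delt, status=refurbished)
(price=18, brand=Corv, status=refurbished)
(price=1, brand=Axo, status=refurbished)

No match, Match, No match, No match

All 'Match' examples share one property — brand is Delt — and every 'No match' example lacks it.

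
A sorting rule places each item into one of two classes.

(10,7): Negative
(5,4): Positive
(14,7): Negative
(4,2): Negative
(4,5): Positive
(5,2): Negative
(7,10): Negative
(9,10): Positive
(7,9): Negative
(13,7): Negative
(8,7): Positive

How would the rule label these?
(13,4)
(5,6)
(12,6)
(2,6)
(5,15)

The distinguishing property — |first − second| ≤ 1 — holds for all the 'Positive' cases and none of the 'Negative' cases.
Negative: (13,4), since |13−4| = 9.
Positive: (5,6), since |5−6| = 1.
Negative: (12,6), since |12−6| = 6.
Negative: (2,6), since |2−6| = 4.
Negative: (5,15), since |5−15| = 10.

Negative, Positive, Negative, Negative, Negative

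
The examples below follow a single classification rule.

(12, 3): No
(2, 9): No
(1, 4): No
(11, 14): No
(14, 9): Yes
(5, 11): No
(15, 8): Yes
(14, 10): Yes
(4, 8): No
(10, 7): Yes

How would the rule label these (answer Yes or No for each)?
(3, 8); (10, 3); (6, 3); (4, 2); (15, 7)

A rule that fits every label: first > second AND sum ≥ 16 — true of each 'Yes' example, false of each 'No' one.
(3, 8): 3 < 8, 3+8 = 11 — lacks this property, so No. (10, 3): 10 > 3, 10+3 = 13 — lacks this property, so No. (6, 3): 6 > 3, 6+3 = 9 — lacks this property, so No. (4, 2): 4 > 2, 4+2 = 6 — lacks this property, so No. (15, 7): 15 > 7, 15+7 = 22 — matches, so Yes.

No, No, No, No, Yes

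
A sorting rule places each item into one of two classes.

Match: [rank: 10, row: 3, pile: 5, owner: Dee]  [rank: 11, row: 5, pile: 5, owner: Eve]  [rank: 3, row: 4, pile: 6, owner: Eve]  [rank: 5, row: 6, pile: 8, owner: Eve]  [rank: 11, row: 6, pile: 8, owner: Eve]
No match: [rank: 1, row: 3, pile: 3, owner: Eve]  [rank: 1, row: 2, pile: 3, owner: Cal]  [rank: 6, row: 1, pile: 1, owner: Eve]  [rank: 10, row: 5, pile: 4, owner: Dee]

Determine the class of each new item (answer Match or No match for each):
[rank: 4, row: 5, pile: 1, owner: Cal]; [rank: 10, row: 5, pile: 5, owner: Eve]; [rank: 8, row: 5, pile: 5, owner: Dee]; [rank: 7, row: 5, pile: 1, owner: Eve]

No match, Match, Match, No match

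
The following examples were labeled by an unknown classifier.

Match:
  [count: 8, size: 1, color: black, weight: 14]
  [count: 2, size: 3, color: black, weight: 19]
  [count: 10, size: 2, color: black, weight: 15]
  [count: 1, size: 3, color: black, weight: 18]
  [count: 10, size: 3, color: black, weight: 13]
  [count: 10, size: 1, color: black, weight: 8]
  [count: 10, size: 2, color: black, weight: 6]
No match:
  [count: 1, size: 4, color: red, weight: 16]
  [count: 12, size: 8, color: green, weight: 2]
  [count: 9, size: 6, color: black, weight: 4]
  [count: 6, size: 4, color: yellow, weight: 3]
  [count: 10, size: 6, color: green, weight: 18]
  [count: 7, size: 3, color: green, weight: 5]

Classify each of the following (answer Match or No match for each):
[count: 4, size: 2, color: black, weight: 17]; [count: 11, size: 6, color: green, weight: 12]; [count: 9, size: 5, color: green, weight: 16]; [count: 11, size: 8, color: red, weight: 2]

Match, No match, No match, No match

The pattern is that an item is 'Match' exactly when: color is black AND size ≤ 3.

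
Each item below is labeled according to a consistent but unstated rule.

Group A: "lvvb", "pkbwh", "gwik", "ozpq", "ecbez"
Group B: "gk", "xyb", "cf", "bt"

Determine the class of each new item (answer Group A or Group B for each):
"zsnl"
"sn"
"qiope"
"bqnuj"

Group A, Group B, Group A, Group A

The rule appears to be: length ≥ 4.
"zsnl": Group A (length 4).
"sn": Group B (length 2).
"qiope": Group A (length 5).
"bqnuj": Group A (length 5).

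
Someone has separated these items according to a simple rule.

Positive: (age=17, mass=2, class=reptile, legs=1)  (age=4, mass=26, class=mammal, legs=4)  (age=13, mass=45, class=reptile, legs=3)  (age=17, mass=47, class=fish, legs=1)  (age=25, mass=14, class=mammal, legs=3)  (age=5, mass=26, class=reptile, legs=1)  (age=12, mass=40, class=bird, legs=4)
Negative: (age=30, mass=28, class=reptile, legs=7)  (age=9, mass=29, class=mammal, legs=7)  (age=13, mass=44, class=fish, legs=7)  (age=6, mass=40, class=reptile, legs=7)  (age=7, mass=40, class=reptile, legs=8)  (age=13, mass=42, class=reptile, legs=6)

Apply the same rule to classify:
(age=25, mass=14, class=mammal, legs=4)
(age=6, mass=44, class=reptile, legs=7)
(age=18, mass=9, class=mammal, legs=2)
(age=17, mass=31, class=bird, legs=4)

The rule appears to be: legs ≤ 4.
(age=25, mass=14, class=mammal, legs=4) → legs = 4 → Positive. (age=6, mass=44, class=reptile, legs=7) → legs = 7 → Negative. (age=18, mass=9, class=mammal, legs=2) → legs = 2 → Positive. (age=17, mass=31, class=bird, legs=4) → legs = 4 → Positive.

Positive, Negative, Positive, Positive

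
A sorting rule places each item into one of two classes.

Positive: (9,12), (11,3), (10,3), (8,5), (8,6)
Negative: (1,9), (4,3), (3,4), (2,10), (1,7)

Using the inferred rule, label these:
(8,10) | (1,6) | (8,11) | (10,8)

Every 'Positive' example satisfies: sum ≥ 13. None of the 'Negative' examples do.
(8,10): 8+10 = 18, satisfies this → Positive. (1,6): 1+6 = 7, lacks this property → Negative. (8,11): 8+11 = 19, satisfies this → Positive. (10,8): 10+8 = 18, satisfies this → Positive.

Positive, Negative, Positive, Positive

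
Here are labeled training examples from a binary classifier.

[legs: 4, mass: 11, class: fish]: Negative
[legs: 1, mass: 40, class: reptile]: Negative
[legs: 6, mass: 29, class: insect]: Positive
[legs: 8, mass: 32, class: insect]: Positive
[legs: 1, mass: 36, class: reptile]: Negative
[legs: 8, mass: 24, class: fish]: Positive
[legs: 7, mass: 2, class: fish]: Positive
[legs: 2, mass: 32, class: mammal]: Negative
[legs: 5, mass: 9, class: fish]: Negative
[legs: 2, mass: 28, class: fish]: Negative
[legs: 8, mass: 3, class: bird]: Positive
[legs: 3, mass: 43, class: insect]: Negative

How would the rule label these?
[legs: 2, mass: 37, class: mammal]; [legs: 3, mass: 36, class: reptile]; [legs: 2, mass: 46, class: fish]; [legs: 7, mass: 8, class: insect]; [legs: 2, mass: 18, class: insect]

Negative, Negative, Negative, Positive, Negative

All 'Positive' examples share one property — legs ≥ 6 — and every 'Negative' example lacks it.
[legs: 2, mass: 37, class: mammal]: legs = 2 — fails the rule, so Negative.
[legs: 3, mass: 36, class: reptile]: legs = 3 — fails the rule, so Negative.
[legs: 2, mass: 46, class: fish]: legs = 2 — fails the rule, so Negative.
[legs: 7, mass: 8, class: insect]: legs = 7 — meets the rule, so Positive.
[legs: 2, mass: 18, class: insect]: legs = 2 — fails the rule, so Negative.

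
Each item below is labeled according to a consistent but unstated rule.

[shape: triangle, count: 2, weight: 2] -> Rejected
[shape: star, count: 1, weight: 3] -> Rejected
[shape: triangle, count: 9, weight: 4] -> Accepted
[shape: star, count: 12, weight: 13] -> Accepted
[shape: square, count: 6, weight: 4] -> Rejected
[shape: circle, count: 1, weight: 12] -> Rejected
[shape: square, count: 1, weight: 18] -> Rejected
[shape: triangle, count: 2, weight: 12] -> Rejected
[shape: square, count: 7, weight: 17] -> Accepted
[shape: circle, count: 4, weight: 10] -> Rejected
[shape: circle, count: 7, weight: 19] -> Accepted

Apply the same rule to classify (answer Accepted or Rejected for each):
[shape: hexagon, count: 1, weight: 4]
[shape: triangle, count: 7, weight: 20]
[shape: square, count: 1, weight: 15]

Rejected, Accepted, Rejected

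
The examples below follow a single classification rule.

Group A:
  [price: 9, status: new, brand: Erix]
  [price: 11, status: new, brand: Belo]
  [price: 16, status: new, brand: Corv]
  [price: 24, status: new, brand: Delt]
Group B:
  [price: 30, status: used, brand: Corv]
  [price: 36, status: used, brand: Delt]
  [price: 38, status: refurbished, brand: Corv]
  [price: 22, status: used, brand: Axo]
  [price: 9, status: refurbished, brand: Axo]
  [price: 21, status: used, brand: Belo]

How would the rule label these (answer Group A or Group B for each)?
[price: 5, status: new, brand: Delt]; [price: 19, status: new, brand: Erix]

Comparing the two groups points to one rule — status is new.
[price: 5, status: new, brand: Delt]: status is new — meets the rule, so Group A. [price: 19, status: new, brand: Erix]: status is new — meets the rule, so Group A.

Group A, Group A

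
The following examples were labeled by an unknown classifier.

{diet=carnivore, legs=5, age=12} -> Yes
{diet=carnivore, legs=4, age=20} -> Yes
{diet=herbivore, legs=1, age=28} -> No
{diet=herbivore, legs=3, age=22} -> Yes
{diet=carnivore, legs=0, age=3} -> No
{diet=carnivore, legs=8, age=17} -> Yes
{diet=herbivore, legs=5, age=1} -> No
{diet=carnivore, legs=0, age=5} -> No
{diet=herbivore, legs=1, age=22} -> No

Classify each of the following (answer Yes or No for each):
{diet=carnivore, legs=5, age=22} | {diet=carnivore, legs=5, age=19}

The simplest hypothesis consistent with all the labels is: age ≥ 3 AND legs ≥ 3.

Yes, Yes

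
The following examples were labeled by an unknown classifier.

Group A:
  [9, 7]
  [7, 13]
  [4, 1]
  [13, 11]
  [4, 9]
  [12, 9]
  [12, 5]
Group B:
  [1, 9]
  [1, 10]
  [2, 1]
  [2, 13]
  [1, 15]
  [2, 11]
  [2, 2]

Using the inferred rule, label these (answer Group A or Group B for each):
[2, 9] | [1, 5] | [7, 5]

The rule appears to be: first ≥ 4.
[2, 9] → first 2 → Group B.
[1, 5] → first 1 → Group B.
[7, 5] → first 7 → Group A.

Group B, Group B, Group A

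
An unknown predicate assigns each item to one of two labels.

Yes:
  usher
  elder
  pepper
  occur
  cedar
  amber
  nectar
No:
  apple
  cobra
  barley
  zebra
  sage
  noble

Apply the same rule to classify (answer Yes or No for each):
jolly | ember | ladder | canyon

Comparing the two groups points to one rule — ends with 'r'.
jolly — ends with 'y', hence No. ember — ends with 'r', hence Yes. ladder — ends with 'r', hence Yes. canyon — ends with 'n', hence No.

No, Yes, Yes, No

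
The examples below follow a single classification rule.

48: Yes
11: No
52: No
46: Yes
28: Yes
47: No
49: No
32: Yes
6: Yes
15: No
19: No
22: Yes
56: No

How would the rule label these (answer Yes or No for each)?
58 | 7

The classifier is using: even AND at most 48.

No, No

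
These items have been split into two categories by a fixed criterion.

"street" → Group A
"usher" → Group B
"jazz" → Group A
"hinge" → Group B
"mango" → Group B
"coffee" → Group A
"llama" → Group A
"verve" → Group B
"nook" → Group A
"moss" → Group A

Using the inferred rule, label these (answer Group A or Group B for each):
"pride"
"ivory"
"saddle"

Group B, Group B, Group A

Looking at the examples, the only property every 'Group A' case has and every 'Group B' case lacks is: has a double letter.
Group B: "pride", since no doubled letter. Group B: "ivory", since no doubled letter. Group A: "saddle", since 'dd' doubled.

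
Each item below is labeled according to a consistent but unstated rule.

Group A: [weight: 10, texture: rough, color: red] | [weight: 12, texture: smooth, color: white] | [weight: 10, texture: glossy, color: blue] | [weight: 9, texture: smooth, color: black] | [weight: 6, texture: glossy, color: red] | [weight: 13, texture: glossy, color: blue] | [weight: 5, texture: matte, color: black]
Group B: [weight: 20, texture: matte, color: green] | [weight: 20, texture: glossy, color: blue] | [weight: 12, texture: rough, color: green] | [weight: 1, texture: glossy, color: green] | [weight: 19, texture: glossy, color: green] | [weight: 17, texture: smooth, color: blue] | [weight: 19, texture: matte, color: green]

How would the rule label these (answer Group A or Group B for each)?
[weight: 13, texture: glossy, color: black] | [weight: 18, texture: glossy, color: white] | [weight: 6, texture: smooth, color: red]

Every 'Group A' example satisfies: color is not green AND weight ≤ 13. None of the 'Group B' examples do.
[weight: 13, texture: glossy, color: black] — color is black, weight = 13, hence Group A. [weight: 18, texture: glossy, color: white] — color is white, weight = 18, hence Group B. [weight: 6, texture: smooth, color: red] — color is red, weight = 6, hence Group A.

Group A, Group B, Group A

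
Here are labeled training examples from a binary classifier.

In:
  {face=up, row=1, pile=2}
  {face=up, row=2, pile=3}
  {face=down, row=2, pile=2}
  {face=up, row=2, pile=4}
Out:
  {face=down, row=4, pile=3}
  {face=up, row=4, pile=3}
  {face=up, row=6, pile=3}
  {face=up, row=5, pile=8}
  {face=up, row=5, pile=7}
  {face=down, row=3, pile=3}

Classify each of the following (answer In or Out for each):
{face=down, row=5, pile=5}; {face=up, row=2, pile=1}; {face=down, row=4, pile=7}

Out, In, Out

Rule: row ≤ 2. This holds for each 'In' example and fails for each 'Out' one.
{face=down, row=5, pile=5}: row = 5 — fails the rule, so Out.
{face=up, row=2, pile=1}: row = 2 — qualifies, so In.
{face=down, row=4, pile=7}: row = 4 — fails the rule, so Out.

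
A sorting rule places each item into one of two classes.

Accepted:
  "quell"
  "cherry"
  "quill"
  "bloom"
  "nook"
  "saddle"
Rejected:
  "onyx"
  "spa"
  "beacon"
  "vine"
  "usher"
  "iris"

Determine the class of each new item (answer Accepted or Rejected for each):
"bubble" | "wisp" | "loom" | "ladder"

All 'Accepted' examples share one property — has a double letter — and every 'Rejected' example lacks it.
Accepted: "bubble", since 'bb' doubled. Rejected: "wisp", since no doubled letter. Accepted: "loom", since 'oo' doubled. Accepted: "ladder", since 'dd' doubled.

Accepted, Rejected, Accepted, Accepted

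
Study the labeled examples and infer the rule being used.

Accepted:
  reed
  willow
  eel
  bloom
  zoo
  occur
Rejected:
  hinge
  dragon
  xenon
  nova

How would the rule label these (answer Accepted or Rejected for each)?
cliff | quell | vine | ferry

Accepted, Accepted, Rejected, Accepted

The common property of the 'Accepted' items is: has a double letter. No 'Rejected' item has it.
cliff: 'ff' doubled, fits → Accepted.
quell: 'll' doubled, fits → Accepted.
vine: no doubled letter, does not fit → Rejected.
ferry: 'rr' doubled, fits → Accepted.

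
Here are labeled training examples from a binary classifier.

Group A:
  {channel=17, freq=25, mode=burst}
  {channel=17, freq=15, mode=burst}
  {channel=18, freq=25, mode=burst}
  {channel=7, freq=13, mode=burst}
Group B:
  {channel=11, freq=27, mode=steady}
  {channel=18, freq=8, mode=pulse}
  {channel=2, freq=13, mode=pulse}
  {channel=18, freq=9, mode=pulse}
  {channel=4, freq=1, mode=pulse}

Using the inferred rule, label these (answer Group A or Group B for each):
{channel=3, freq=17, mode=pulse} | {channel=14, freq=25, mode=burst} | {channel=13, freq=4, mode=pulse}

Group B, Group A, Group B

Rule: mode is burst. This holds for each 'Group A' example and fails for each 'Group B' one.
{channel=3, freq=17, mode=pulse} — mode is pulse, hence Group B.
{channel=14, freq=25, mode=burst} — mode is burst, hence Group A.
{channel=13, freq=4, mode=pulse} — mode is pulse, hence Group B.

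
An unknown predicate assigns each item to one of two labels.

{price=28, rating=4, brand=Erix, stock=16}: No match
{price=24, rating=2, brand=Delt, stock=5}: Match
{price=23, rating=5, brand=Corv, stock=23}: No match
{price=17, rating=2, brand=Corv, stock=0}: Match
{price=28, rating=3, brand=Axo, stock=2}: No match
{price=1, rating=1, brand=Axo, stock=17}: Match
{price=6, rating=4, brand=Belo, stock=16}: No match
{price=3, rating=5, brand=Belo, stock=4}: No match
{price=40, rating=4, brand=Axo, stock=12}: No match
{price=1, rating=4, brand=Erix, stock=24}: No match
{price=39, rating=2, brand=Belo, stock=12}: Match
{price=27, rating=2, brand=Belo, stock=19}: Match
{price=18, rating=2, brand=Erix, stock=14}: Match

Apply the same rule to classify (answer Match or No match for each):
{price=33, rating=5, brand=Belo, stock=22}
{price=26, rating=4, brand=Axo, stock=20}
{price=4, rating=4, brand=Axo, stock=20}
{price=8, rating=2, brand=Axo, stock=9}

The pattern is that an item is 'Match' exactly when: rating ≤ 2.

No match, No match, No match, Match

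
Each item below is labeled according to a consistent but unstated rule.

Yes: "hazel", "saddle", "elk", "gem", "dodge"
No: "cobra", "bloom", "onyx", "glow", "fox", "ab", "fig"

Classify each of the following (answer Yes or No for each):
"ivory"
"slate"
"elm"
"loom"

No, Yes, Yes, No

A rule that fits every label: contains 'e' — true of each 'Yes' example, false of each 'No' one.
"ivory": No (no 'e'). "slate": Yes (has 'e'). "elm": Yes (has 'e'). "loom": No (no 'e').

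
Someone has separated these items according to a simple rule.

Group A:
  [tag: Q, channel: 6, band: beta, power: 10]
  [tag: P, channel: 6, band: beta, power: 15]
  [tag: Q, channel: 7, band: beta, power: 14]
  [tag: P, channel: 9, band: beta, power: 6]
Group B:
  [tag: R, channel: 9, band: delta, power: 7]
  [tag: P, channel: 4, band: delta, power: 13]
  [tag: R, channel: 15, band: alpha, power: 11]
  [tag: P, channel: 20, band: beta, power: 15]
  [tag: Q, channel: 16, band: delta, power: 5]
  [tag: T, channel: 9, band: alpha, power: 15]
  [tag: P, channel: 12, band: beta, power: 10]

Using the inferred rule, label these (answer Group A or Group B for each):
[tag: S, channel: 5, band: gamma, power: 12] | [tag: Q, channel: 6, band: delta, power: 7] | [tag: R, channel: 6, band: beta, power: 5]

Group B, Group B, Group A

The pattern is that an item is 'Group A' exactly when: band is beta AND channel ≤ 9.
[tag: S, channel: 5, band: gamma, power: 12]: Group B (band is gamma, channel = 5). [tag: Q, channel: 6, band: delta, power: 7]: Group B (band is delta, channel = 6). [tag: R, channel: 6, band: beta, power: 5]: Group A (band is beta, channel = 6).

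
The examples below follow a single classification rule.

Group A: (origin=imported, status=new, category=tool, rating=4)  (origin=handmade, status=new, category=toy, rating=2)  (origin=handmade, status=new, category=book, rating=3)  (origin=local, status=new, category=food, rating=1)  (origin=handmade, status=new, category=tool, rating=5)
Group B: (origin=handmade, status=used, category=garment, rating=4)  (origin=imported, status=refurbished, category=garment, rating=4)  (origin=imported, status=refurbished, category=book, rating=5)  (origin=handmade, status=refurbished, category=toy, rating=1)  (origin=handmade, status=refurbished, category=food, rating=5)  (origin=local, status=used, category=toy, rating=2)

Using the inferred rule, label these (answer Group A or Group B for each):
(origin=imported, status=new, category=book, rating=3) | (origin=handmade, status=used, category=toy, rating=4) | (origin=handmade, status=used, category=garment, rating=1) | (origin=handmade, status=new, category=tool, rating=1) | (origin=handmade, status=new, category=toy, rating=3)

A rule that fits every label: status is new — true of each 'Group A' example, false of each 'Group B' one.
Group A: (origin=imported, status=new, category=book, rating=3), since status is new. Group B: (origin=handmade, status=used, category=toy, rating=4), since status is used. Group B: (origin=handmade, status=used, category=garment, rating=1), since status is used. Group A: (origin=handmade, status=new, category=tool, rating=1), since status is new. Group A: (origin=handmade, status=new, category=toy, rating=3), since status is new.

Group A, Group B, Group B, Group A, Group A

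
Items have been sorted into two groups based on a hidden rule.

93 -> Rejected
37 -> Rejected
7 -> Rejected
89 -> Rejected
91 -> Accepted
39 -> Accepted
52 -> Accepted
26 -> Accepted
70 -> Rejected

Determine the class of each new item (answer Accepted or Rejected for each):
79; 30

A rule that fits every label: multiple of 13 — true of each 'Accepted' example, false of each 'Rejected' one.
Rejected: 79, since 79 = 13·6 + 1. Rejected: 30, since 30 = 13·2 + 4.

Rejected, Rejected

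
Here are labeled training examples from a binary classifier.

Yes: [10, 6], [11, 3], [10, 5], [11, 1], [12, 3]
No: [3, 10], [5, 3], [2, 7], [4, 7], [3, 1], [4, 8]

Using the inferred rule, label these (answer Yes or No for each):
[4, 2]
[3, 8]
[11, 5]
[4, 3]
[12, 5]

No, No, Yes, No, Yes

Every 'Yes' example satisfies: first ≥ 6. None of the 'No' examples do.
No: [4, 2], since first 4. No: [3, 8], since first 3. Yes: [11, 5], since first 11. No: [4, 3], since first 4. Yes: [12, 5], since first 12.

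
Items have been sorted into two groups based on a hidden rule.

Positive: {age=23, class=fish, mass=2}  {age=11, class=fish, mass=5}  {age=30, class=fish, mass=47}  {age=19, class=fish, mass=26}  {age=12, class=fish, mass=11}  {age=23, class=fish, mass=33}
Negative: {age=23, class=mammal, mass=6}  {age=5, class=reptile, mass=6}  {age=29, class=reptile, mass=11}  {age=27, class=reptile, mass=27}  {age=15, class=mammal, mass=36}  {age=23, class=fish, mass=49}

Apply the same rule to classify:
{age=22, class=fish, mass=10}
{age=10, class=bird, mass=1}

Positive, Negative

Every 'Positive' example satisfies: class is fish AND mass ≤ 47. None of the 'Negative' examples do.
{age=22, class=fish, mass=10}: class is fish, mass = 10 — checks out, so Positive. {age=10, class=bird, mass=1}: class is bird, mass = 1 — fails this test, so Negative.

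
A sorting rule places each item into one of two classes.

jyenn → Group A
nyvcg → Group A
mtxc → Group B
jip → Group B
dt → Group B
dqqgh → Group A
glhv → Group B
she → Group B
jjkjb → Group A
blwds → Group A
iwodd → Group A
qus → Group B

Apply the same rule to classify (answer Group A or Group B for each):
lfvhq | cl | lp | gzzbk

Comparing the two groups points to one rule — length 5.

Group A, Group B, Group B, Group A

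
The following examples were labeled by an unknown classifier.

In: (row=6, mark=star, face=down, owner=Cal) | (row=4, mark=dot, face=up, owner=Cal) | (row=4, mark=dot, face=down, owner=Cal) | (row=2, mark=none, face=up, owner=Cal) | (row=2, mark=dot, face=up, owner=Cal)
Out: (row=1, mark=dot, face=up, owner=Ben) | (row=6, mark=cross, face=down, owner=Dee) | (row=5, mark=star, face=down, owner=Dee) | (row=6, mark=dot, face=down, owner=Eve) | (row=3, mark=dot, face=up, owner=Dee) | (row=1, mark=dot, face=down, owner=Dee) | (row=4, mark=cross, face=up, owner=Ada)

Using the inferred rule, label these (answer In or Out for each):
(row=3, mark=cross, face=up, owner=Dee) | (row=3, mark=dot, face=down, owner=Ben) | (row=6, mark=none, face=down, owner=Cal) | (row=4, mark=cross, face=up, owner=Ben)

Every 'In' example satisfies: owner is Cal. None of the 'Out' examples do.
(row=3, mark=cross, face=up, owner=Dee) → owner is Dee → Out. (row=3, mark=dot, face=down, owner=Ben) → owner is Ben → Out. (row=6, mark=none, face=down, owner=Cal) → owner is Cal → In. (row=4, mark=cross, face=up, owner=Ben) → owner is Ben → Out.

Out, Out, In, Out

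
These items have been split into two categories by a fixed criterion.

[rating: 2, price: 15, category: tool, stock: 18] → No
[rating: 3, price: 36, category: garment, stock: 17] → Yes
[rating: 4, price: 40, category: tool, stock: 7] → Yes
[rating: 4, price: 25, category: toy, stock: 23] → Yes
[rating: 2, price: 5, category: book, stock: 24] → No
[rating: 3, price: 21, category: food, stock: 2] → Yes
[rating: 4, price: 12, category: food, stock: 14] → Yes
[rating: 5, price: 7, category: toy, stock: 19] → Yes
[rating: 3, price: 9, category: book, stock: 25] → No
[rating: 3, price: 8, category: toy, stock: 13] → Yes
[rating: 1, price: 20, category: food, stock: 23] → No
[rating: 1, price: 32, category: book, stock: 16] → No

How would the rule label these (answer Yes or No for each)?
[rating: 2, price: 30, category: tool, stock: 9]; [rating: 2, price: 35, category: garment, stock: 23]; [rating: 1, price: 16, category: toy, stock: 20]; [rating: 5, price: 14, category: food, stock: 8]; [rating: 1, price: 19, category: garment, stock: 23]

The distinguishing property — stock ≤ 23 AND rating ≥ 3 — holds for all the 'Yes' cases and none of the 'No' cases.
No: [rating: 2, price: 30, category: tool, stock: 9], since stock = 9, rating = 2. No: [rating: 2, price: 35, category: garment, stock: 23], since stock = 23, rating = 2. No: [rating: 1, price: 16, category: toy, stock: 20], since stock = 20, rating = 1. Yes: [rating: 5, price: 14, category: food, stock: 8], since stock = 8, rating = 5. No: [rating: 1, price: 19, category: garment, stock: 23], since stock = 23, rating = 1.

No, No, No, Yes, No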